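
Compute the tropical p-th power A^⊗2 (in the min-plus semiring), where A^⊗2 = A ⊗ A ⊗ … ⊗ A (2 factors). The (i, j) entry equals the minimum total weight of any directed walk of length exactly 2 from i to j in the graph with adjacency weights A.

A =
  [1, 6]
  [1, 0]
A^⊗2 =
  [2, 6]
  [1, 0]

Each entry (A^⊗2)_ij equals the minimum over all length-2 walks i = v_0 → v_1 → … → v_2 = j of Σ_t A[v_t][v_{t+1}]. For example, for (i, j) = (0, 1) we minimise over 2 possible intermediate vertex sequences; the minimum is 6, attained along the walk 0 → 1 → 1.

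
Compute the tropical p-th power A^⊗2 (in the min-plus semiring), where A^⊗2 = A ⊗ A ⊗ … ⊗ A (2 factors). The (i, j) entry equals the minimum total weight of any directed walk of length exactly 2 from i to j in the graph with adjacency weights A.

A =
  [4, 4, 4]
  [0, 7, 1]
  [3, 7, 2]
A^⊗2 =
  [4, 8, 5]
  [4, 4, 3]
  [5, 7, 4]

Each entry (A^⊗2)_ij equals the minimum over all length-2 walks i = v_0 → v_1 → … → v_2 = j of Σ_t A[v_t][v_{t+1}]. For example, for (i, j) = (0, 2) we minimise over 3 possible intermediate vertex sequences; the minimum is 5, attained along the walk 0 → 1 → 2.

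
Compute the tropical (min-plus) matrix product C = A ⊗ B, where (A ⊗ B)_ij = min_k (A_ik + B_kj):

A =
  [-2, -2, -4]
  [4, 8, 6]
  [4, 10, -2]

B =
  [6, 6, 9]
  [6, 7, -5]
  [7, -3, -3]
A ⊗ B =
  [3, -7, -7]
  [10, 3, 3]
  [5, -5, -5]

Apply the min-plus product entry-by-entry:
  C[0][0] = min over k of (A[0][0] + B[0][0] = -2 + 6 = 4, A[0][1] + B[1][0] = -2 + 6 = 4, A[0][2] + B[2][0] = -4 + 7 = 3) = 3 (attained at k = 2)
  C[0][1] = min over k of (A[0][0] + B[0][1] = -2 + 6 = 4, A[0][1] + B[1][1] = -2 + 7 = 5, A[0][2] + B[2][1] = -4 + -3 = -7) = -7 (attained at k = 2)
  C[0][2] = min over k of (A[0][0] + B[0][2] = -2 + 9 = 7, A[0][1] + B[1][2] = -2 + -5 = -7, A[0][2] + B[2][2] = -4 + -3 = -7) = -7 (attained at k = 1)
  C[1][0] = min over k of (A[1][0] + B[0][0] = 4 + 6 = 10, A[1][1] + B[1][0] = 8 + 6 = 14, A[1][2] + B[2][0] = 6 + 7 = 13) = 10 (attained at k = 0)
  C[1][1] = min over k of (A[1][0] + B[0][1] = 4 + 6 = 10, A[1][1] + B[1][1] = 8 + 7 = 15, A[1][2] + B[2][1] = 6 + -3 = 3) = 3 (attained at k = 2)
  C[1][2] = min over k of (A[1][0] + B[0][2] = 4 + 9 = 13, A[1][1] + B[1][2] = 8 + -5 = 3, A[1][2] + B[2][2] = 6 + -3 = 3) = 3 (attained at k = 1)
  C[2][0] = min over k of (A[2][0] + B[0][0] = 4 + 6 = 10, A[2][1] + B[1][0] = 10 + 6 = 16, A[2][2] + B[2][0] = -2 + 7 = 5) = 5 (attained at k = 2)
  C[2][1] = min over k of (A[2][0] + B[0][1] = 4 + 6 = 10, A[2][1] + B[1][1] = 10 + 7 = 17, A[2][2] + B[2][1] = -2 + -3 = -5) = -5 (attained at k = 2)
  C[2][2] = min over k of (A[2][0] + B[0][2] = 4 + 9 = 13, A[2][1] + B[1][2] = 10 + -5 = 5, A[2][2] + B[2][2] = -2 + -3 = -5) = -5 (attained at k = 2)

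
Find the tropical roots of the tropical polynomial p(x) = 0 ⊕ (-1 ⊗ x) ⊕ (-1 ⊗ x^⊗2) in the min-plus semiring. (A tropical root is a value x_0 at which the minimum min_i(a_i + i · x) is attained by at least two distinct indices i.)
Roots: {0, 1}

Each tropical root is a break point of the lower envelope of the lines y = a_i + i · x (there are 3 lines, with slopes 0, 1, ..., 2). Only the lines that attain the minimum somewhere contribute to roots; other lines are dominated. Here the surviving (envelope) indices are i = 2, i = 1, i = 0.
Intersections between consecutive envelope lines give the roots: for adjacent envelope indices i < j the intersection is x = (a_i − a_j) / (j − i). Reading off the sorted break points: {0, 1}.
Verification: at each break x_0, at least two indices attain the minimum of min_i(a_i + i · x_0).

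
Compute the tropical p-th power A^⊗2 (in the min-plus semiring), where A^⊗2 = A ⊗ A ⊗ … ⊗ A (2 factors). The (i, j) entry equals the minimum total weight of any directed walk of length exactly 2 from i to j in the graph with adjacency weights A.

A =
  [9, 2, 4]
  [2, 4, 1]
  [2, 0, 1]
A^⊗2 =
  [4, 4, 3]
  [3, 1, 2]
  [2, 1, 1]

Each entry (A^⊗2)_ij equals the minimum over all length-2 walks i = v_0 → v_1 → … → v_2 = j of Σ_t A[v_t][v_{t+1}]. For example, for (i, j) = (0, 2) we minimise over 3 possible intermediate vertex sequences; the minimum is 3, attained along the walk 0 → 1 → 2.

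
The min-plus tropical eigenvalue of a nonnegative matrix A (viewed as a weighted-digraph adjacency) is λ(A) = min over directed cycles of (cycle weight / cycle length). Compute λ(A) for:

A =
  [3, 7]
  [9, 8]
λ(A) = 3

Enumerate directed cycles and compute their means (weight / length). Sample:
  cycle 0 → 0: weight = 3, length = 1, mean = 3/1 ≈ 3.000
  cycle 1 → 1: weight = 8, length = 1, mean = 8/1 ≈ 8.000
  cycle 0 → 1 → 0: weight = 16, length = 2, mean = 16/2 ≈ 8.000
  cycle 1 → 0 → 1: weight = 16, length = 2, mean = 16/2 ≈ 8.000
Minimum mean = 3.000, attained e.g. along the cycle 0 → 0 with weight 3 and length 1. So λ(A) = 3/1 = 3.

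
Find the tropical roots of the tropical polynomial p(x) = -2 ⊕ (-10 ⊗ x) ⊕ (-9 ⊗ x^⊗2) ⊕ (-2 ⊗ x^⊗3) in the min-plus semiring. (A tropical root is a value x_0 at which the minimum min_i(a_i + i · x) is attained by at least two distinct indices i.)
Roots: {-7, -1, 8}

Each tropical root is a break point of the lower envelope of the lines y = a_i + i · x (there are 4 lines, with slopes 0, 1, ..., 3). Only the lines that attain the minimum somewhere contribute to roots; other lines are dominated. Here the surviving (envelope) indices are i = 3, i = 2, i = 1, i = 0.
Intersections between consecutive envelope lines give the roots: for adjacent envelope indices i < j the intersection is x = (a_i − a_j) / (j − i). Reading off the sorted break points: {-7, -1, 8}.
Verification: at each break x_0, at least two indices attain the minimum of min_i(a_i + i · x_0).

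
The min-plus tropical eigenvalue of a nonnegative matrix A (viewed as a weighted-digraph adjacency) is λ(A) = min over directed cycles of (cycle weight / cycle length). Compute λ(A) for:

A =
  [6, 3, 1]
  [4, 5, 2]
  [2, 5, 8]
λ(A) = 3/2

Enumerate directed cycles and compute their means (weight / length). Sample:
  cycle 0 → 0: weight = 6, length = 1, mean = 6/1 ≈ 6.000
  cycle 1 → 1: weight = 5, length = 1, mean = 5/1 ≈ 5.000
  cycle 2 → 2: weight = 8, length = 1, mean = 8/1 ≈ 8.000
  cycle 0 → 1 → 0: weight = 7, length = 2, mean = 7/2 ≈ 3.500
  cycle 0 → 2 → 0: weight = 3, length = 2, mean = 3/2 ≈ 1.500
  cycle 1 → 0 → 1: weight = 7, length = 2, mean = 7/2 ≈ 3.500
Minimum mean = 1.500, attained e.g. along the cycle 0 → 2 → 0 with weight 3 and length 2. So λ(A) = 3/2 = 3/2.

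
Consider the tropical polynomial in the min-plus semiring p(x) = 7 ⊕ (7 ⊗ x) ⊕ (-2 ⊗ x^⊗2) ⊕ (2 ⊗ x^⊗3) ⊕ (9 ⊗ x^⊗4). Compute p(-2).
p(-2) = -6

A tropical monomial a ⊗ x^⊗i evaluates to a + i · x. Evaluating each term at x = -2:
  Term 0 contributes 7 + 0 · -2 = 7
  Term 1 contributes 7 + 1 · -2 = 5
  Term 2 contributes -2 + 2 · -2 = -6
  Term 3 contributes 2 + 3 · -2 = -4
  Term 4 contributes 9 + 4 · -2 = 1
p(-2) = ⊕ of these = min[7, 5, -6, -4, 1] = -6.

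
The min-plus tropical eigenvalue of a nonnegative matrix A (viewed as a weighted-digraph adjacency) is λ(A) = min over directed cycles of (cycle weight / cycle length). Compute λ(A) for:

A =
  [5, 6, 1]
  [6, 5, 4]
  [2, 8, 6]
λ(A) = 3/2

Enumerate directed cycles and compute their means (weight / length). Sample:
  cycle 0 → 0: weight = 5, length = 1, mean = 5/1 ≈ 5.000
  cycle 1 → 1: weight = 5, length = 1, mean = 5/1 ≈ 5.000
  cycle 2 → 2: weight = 6, length = 1, mean = 6/1 ≈ 6.000
  cycle 0 → 1 → 0: weight = 12, length = 2, mean = 12/2 ≈ 6.000
  cycle 0 → 2 → 0: weight = 3, length = 2, mean = 3/2 ≈ 1.500
  cycle 1 → 0 → 1: weight = 12, length = 2, mean = 12/2 ≈ 6.000
Minimum mean = 1.500, attained e.g. along the cycle 0 → 2 → 0 with weight 3 and length 2. So λ(A) = 3/2 = 3/2.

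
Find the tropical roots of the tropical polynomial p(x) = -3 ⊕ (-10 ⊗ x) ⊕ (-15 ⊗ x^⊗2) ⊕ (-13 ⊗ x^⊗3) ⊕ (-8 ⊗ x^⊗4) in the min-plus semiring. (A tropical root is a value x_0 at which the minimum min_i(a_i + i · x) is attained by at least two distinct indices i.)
Roots: {-5, -2, 5, 7}

Each tropical root is a break point of the lower envelope of the lines y = a_i + i · x (there are 5 lines, with slopes 0, 1, ..., 4). Only the lines that attain the minimum somewhere contribute to roots; other lines are dominated. Here the surviving (envelope) indices are i = 4, i = 3, i = 2, i = 1, i = 0.
Intersections between consecutive envelope lines give the roots: for adjacent envelope indices i < j the intersection is x = (a_i − a_j) / (j − i). Reading off the sorted break points: {-5, -2, 5, 7}.
Verification: at each break x_0, at least two indices attain the minimum of min_i(a_i + i · x_0).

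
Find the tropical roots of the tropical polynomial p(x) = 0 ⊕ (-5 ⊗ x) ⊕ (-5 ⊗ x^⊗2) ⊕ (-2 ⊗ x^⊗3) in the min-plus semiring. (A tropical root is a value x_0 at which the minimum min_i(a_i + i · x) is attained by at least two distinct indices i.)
Roots: {-3, 0, 5}

Each tropical root is a break point of the lower envelope of the lines y = a_i + i · x (there are 4 lines, with slopes 0, 1, ..., 3). Only the lines that attain the minimum somewhere contribute to roots; other lines are dominated. Here the surviving (envelope) indices are i = 3, i = 2, i = 1, i = 0.
Intersections between consecutive envelope lines give the roots: for adjacent envelope indices i < j the intersection is x = (a_i − a_j) / (j − i). Reading off the sorted break points: {-3, 0, 5}.
Verification: at each break x_0, at least two indices attain the minimum of min_i(a_i + i · x_0).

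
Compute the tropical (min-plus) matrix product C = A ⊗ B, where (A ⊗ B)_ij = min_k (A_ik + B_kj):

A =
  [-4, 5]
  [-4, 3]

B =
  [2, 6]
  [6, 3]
A ⊗ B =
  [-2, 2]
  [-2, 2]

Apply the min-plus product entry-by-entry:
  C[0][0] = min over k of (A[0][0] + B[0][0] = -4 + 2 = -2, A[0][1] + B[1][0] = 5 + 6 = 11) = -2 (attained at k = 0)
  C[0][1] = min over k of (A[0][0] + B[0][1] = -4 + 6 = 2, A[0][1] + B[1][1] = 5 + 3 = 8) = 2 (attained at k = 0)
  C[1][0] = min over k of (A[1][0] + B[0][0] = -4 + 2 = -2, A[1][1] + B[1][0] = 3 + 6 = 9) = -2 (attained at k = 0)
  C[1][1] = min over k of (A[1][0] + B[0][1] = -4 + 6 = 2, A[1][1] + B[1][1] = 3 + 3 = 6) = 2 (attained at k = 0)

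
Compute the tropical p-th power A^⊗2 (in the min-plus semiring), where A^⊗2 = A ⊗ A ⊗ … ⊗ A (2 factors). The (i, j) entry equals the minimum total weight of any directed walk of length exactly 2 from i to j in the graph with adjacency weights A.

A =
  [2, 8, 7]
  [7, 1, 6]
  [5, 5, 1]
A^⊗2 =
  [4, 9, 8]
  [8, 2, 7]
  [6, 6, 2]

Each entry (A^⊗2)_ij equals the minimum over all length-2 walks i = v_0 → v_1 → … → v_2 = j of Σ_t A[v_t][v_{t+1}]. For example, for (i, j) = (0, 2) we minimise over 3 possible intermediate vertex sequences; the minimum is 8, attained along the walk 0 → 2 → 2.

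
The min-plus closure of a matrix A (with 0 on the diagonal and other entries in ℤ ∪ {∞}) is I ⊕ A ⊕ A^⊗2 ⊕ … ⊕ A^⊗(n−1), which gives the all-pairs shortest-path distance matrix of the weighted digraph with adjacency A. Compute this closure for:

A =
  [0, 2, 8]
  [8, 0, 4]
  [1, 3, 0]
Closure =
  [0, 2, 6]
  [5, 0, 4]
  [1, 3, 0]

This is the Floyd-Warshall all-pairs shortest-path computation. For each intermediate vertex k = 0, 1, …, 2, update dist[i][j] ← min(dist[i][j], dist[i][k] + dist[k][j]). The final matrix gives, for each (i, j), the minimum total weight of any directed path from i to j (possibly empty when i = j).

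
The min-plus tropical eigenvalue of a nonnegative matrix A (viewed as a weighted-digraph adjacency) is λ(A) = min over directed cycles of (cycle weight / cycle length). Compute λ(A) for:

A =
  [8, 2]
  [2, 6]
λ(A) = 2

Enumerate directed cycles and compute their means (weight / length). Sample:
  cycle 0 → 0: weight = 8, length = 1, mean = 8/1 ≈ 8.000
  cycle 1 → 1: weight = 6, length = 1, mean = 6/1 ≈ 6.000
  cycle 0 → 1 → 0: weight = 4, length = 2, mean = 4/2 ≈ 2.000
  cycle 1 → 0 → 1: weight = 4, length = 2, mean = 4/2 ≈ 2.000
Minimum mean = 2.000, attained e.g. along the cycle 0 → 1 → 0 with weight 4 and length 2. So λ(A) = 4/2 = 2.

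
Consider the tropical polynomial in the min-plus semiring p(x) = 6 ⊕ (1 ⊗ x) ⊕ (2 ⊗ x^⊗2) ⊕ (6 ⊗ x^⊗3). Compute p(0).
p(0) = 1

A tropical monomial a ⊗ x^⊗i evaluates to a + i · x. Evaluating each term at x = 0:
  Term 0 contributes 6 + 0 · 0 = 6
  Term 1 contributes 1 + 1 · 0 = 1
  Term 2 contributes 2 + 2 · 0 = 2
  Term 3 contributes 6 + 3 · 0 = 6
p(0) = ⊕ of these = min[6, 1, 2, 6] = 1.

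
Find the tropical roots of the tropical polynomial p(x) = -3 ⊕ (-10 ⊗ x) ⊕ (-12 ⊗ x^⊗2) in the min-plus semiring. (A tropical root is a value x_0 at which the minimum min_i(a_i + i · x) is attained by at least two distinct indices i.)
Roots: {2, 7}

Each tropical root is a break point of the lower envelope of the lines y = a_i + i · x (there are 3 lines, with slopes 0, 1, ..., 2). Only the lines that attain the minimum somewhere contribute to roots; other lines are dominated. Here the surviving (envelope) indices are i = 2, i = 1, i = 0.
Intersections between consecutive envelope lines give the roots: for adjacent envelope indices i < j the intersection is x = (a_i − a_j) / (j − i). Reading off the sorted break points: {2, 7}.
Verification: at each break x_0, at least two indices attain the minimum of min_i(a_i + i · x_0).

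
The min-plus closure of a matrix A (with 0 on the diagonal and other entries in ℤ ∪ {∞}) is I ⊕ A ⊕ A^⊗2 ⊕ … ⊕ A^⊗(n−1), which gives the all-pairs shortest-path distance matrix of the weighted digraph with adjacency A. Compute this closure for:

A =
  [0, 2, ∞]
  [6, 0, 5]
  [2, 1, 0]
Closure =
  [0, 2, 7]
  [6, 0, 5]
  [2, 1, 0]

This is the Floyd-Warshall all-pairs shortest-path computation. For each intermediate vertex k = 0, 1, …, 2, update dist[i][j] ← min(dist[i][j], dist[i][k] + dist[k][j]). The final matrix gives, for each (i, j), the minimum total weight of any directed path from i to j (possibly empty when i = j).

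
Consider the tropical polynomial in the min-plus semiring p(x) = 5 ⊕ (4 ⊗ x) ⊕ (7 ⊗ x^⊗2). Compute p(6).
p(6) = 5

A tropical monomial a ⊗ x^⊗i evaluates to a + i · x. Evaluating each term at x = 6:
  Term 0 contributes 5 + 0 · 6 = 5
  Term 1 contributes 4 + 1 · 6 = 10
  Term 2 contributes 7 + 2 · 6 = 19
p(6) = ⊕ of these = min[5, 10, 19] = 5.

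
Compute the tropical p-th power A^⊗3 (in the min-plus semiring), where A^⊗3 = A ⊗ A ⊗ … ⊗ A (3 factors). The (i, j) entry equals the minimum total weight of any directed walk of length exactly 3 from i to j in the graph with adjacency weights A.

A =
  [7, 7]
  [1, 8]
A^⊗3 =
  [15, 15]
  [9, 15]

Each entry (A^⊗3)_ij equals the minimum over all length-3 walks i = v_0 → v_1 → … → v_3 = j of Σ_t A[v_t][v_{t+1}]. For example, for (i, j) = (0, 1) we minimise over 4 possible intermediate vertex sequences; the minimum is 15, attained along the walk 0 → 1 → 0 → 1.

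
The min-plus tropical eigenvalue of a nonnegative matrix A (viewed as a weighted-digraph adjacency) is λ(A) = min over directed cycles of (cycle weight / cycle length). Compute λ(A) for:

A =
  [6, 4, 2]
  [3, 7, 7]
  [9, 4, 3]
λ(A) = 3

Enumerate directed cycles and compute their means (weight / length). Sample:
  cycle 0 → 0: weight = 6, length = 1, mean = 6/1 ≈ 6.000
  cycle 1 → 1: weight = 7, length = 1, mean = 7/1 ≈ 7.000
  cycle 2 → 2: weight = 3, length = 1, mean = 3/1 ≈ 3.000
  cycle 0 → 1 → 0: weight = 7, length = 2, mean = 7/2 ≈ 3.500
  cycle 0 → 2 → 0: weight = 11, length = 2, mean = 11/2 ≈ 5.500
  cycle 1 → 0 → 1: weight = 7, length = 2, mean = 7/2 ≈ 3.500
Minimum mean = 3.000, attained e.g. along the cycle 2 → 2 with weight 3 and length 1. So λ(A) = 3/1 = 3.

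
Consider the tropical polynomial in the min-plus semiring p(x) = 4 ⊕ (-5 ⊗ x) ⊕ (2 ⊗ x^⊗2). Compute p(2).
p(2) = -3

A tropical monomial a ⊗ x^⊗i evaluates to a + i · x. Evaluating each term at x = 2:
  Term 0 contributes 4 + 0 · 2 = 4
  Term 1 contributes -5 + 1 · 2 = -3
  Term 2 contributes 2 + 2 · 2 = 6
p(2) = ⊕ of these = min[4, -3, 6] = -3.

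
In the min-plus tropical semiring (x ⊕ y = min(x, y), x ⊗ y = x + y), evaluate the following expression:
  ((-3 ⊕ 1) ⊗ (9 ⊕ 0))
((-3 ⊕ 1) ⊗ (9 ⊕ 0)) = -3

Expand innermost to outermost. Recall ⊕ takes the minimum of its arguments and ⊗ takes their sum. Working out the expression ((-3 ⊕ 1) ⊗ (9 ⊕ 0)) gives -3.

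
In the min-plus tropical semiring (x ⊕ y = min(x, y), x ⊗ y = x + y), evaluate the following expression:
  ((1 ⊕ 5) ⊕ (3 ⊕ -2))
((1 ⊕ 5) ⊕ (3 ⊕ -2)) = -2

Expand innermost to outermost. Recall ⊕ takes the minimum of its arguments and ⊗ takes their sum. Working out the expression ((1 ⊕ 5) ⊕ (3 ⊕ -2)) gives -2.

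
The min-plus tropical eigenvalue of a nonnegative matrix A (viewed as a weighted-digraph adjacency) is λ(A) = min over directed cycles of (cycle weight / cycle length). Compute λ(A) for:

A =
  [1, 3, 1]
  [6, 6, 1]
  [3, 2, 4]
λ(A) = 1

Enumerate directed cycles and compute their means (weight / length). Sample:
  cycle 0 → 0: weight = 1, length = 1, mean = 1/1 ≈ 1.000
  cycle 1 → 1: weight = 6, length = 1, mean = 6/1 ≈ 6.000
  cycle 2 → 2: weight = 4, length = 1, mean = 4/1 ≈ 4.000
  cycle 0 → 1 → 0: weight = 9, length = 2, mean = 9/2 ≈ 4.500
  cycle 0 → 2 → 0: weight = 4, length = 2, mean = 4/2 ≈ 2.000
  cycle 1 → 0 → 1: weight = 9, length = 2, mean = 9/2 ≈ 4.500
Minimum mean = 1.000, attained e.g. along the cycle 0 → 0 with weight 1 and length 1. So λ(A) = 1/1 = 1.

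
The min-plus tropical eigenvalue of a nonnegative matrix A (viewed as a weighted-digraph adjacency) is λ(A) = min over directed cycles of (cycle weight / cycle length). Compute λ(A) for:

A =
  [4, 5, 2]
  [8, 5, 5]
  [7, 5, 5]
λ(A) = 4

Enumerate directed cycles and compute their means (weight / length). Sample:
  cycle 0 → 0: weight = 4, length = 1, mean = 4/1 ≈ 4.000
  cycle 1 → 1: weight = 5, length = 1, mean = 5/1 ≈ 5.000
  cycle 2 → 2: weight = 5, length = 1, mean = 5/1 ≈ 5.000
  cycle 0 → 1 → 0: weight = 13, length = 2, mean = 13/2 ≈ 6.500
  cycle 0 → 2 → 0: weight = 9, length = 2, mean = 9/2 ≈ 4.500
  cycle 1 → 0 → 1: weight = 13, length = 2, mean = 13/2 ≈ 6.500
Minimum mean = 4.000, attained e.g. along the cycle 0 → 0 with weight 4 and length 1. So λ(A) = 4/1 = 4.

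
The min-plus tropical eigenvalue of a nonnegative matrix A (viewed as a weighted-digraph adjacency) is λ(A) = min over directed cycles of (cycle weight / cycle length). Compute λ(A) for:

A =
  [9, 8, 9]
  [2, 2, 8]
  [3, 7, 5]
λ(A) = 2

Enumerate directed cycles and compute their means (weight / length). Sample:
  cycle 0 → 0: weight = 9, length = 1, mean = 9/1 ≈ 9.000
  cycle 1 → 1: weight = 2, length = 1, mean = 2/1 ≈ 2.000
  cycle 2 → 2: weight = 5, length = 1, mean = 5/1 ≈ 5.000
  cycle 0 → 1 → 0: weight = 10, length = 2, mean = 10/2 ≈ 5.000
  cycle 0 → 2 → 0: weight = 12, length = 2, mean = 12/2 ≈ 6.000
  cycle 1 → 0 → 1: weight = 10, length = 2, mean = 10/2 ≈ 5.000
Minimum mean = 2.000, attained e.g. along the cycle 1 → 1 with weight 2 and length 1. So λ(A) = 2/1 = 2.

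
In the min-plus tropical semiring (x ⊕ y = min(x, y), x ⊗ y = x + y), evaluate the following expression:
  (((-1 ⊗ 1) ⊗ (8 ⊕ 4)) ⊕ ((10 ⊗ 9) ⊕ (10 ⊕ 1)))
(((-1 ⊗ 1) ⊗ (8 ⊕ 4)) ⊕ ((10 ⊗ 9) ⊕ (10 ⊕ 1))) = 1

Expand innermost to outermost. Recall ⊕ takes the minimum of its arguments and ⊗ takes their sum. Working out the expression (((-1 ⊗ 1) ⊗ (8 ⊕ 4)) ⊕ ((10 ⊗ 9) ⊕ (10 ⊕ 1))) gives 1.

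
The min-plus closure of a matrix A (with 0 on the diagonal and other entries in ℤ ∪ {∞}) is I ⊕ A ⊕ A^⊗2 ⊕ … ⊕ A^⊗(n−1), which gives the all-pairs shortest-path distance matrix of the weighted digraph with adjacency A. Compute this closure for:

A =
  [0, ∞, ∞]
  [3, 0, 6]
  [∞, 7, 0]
Closure =
  [0, ∞, ∞]
  [3, 0, 6]
  [10, 7, 0]

This is the Floyd-Warshall all-pairs shortest-path computation. For each intermediate vertex k = 0, 1, …, 2, update dist[i][j] ← min(dist[i][j], dist[i][k] + dist[k][j]). The final matrix gives, for each (i, j), the minimum total weight of any directed path from i to j (possibly empty when i = j).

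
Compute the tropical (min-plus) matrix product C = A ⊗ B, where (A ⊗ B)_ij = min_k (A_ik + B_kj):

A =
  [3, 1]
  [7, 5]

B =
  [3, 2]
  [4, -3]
A ⊗ B =
  [5, -2]
  [9, 2]

Apply the min-plus product entry-by-entry:
  C[0][0] = min over k of (A[0][0] + B[0][0] = 3 + 3 = 6, A[0][1] + B[1][0] = 1 + 4 = 5) = 5 (attained at k = 1)
  C[0][1] = min over k of (A[0][0] + B[0][1] = 3 + 2 = 5, A[0][1] + B[1][1] = 1 + -3 = -2) = -2 (attained at k = 1)
  C[1][0] = min over k of (A[1][0] + B[0][0] = 7 + 3 = 10, A[1][1] + B[1][0] = 5 + 4 = 9) = 9 (attained at k = 1)
  C[1][1] = min over k of (A[1][0] + B[0][1] = 7 + 2 = 9, A[1][1] + B[1][1] = 5 + -3 = 2) = 2 (attained at k = 1)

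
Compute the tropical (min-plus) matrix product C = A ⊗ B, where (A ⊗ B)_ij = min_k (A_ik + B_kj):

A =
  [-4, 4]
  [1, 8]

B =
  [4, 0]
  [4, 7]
A ⊗ B =
  [0, -4]
  [5, 1]

Apply the min-plus product entry-by-entry:
  C[0][0] = min over k of (A[0][0] + B[0][0] = -4 + 4 = 0, A[0][1] + B[1][0] = 4 + 4 = 8) = 0 (attained at k = 0)
  C[0][1] = min over k of (A[0][0] + B[0][1] = -4 + 0 = -4, A[0][1] + B[1][1] = 4 + 7 = 11) = -4 (attained at k = 0)
  C[1][0] = min over k of (A[1][0] + B[0][0] = 1 + 4 = 5, A[1][1] + B[1][0] = 8 + 4 = 12) = 5 (attained at k = 0)
  C[1][1] = min over k of (A[1][0] + B[0][1] = 1 + 0 = 1, A[1][1] + B[1][1] = 8 + 7 = 15) = 1 (attained at k = 0)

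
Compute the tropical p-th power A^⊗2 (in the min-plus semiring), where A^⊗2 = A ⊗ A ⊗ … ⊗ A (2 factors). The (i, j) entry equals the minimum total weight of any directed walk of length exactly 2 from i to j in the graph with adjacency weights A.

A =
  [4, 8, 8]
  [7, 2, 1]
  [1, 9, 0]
A^⊗2 =
  [8, 10, 8]
  [2, 4, 1]
  [1, 9, 0]

Each entry (A^⊗2)_ij equals the minimum over all length-2 walks i = v_0 → v_1 → … → v_2 = j of Σ_t A[v_t][v_{t+1}]. For example, for (i, j) = (0, 2) we minimise over 3 possible intermediate vertex sequences; the minimum is 8, attained along the walk 0 → 2 → 2.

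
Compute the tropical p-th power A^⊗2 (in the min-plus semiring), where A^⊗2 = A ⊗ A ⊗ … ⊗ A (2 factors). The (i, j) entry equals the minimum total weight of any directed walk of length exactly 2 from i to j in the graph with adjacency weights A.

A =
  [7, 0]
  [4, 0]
A^⊗2 =
  [4, 0]
  [4, 0]

Each entry (A^⊗2)_ij equals the minimum over all length-2 walks i = v_0 → v_1 → … → v_2 = j of Σ_t A[v_t][v_{t+1}]. For example, for (i, j) = (0, 1) we minimise over 2 possible intermediate vertex sequences; the minimum is 0, attained along the walk 0 → 1 → 1.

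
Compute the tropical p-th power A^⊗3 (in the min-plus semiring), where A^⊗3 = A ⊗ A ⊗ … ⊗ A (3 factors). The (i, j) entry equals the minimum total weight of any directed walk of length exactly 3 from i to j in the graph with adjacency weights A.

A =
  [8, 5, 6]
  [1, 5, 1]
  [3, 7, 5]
A^⊗3 =
  [9, 11, 11]
  [7, 9, 7]
  [9, 13, 9]

Each entry (A^⊗3)_ij equals the minimum over all length-3 walks i = v_0 → v_1 → … → v_3 = j of Σ_t A[v_t][v_{t+1}]. For example, for (i, j) = (0, 2) we minimise over 9 possible intermediate vertex sequences; the minimum is 11, attained along the walk 0 → 1 → 1 → 2.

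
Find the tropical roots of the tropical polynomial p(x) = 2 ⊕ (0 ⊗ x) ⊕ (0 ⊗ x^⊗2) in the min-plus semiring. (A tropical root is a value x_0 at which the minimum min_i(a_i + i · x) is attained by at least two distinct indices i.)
Roots: {0, 2}

Each tropical root is a break point of the lower envelope of the lines y = a_i + i · x (there are 3 lines, with slopes 0, 1, ..., 2). Only the lines that attain the minimum somewhere contribute to roots; other lines are dominated. Here the surviving (envelope) indices are i = 2, i = 1, i = 0.
Intersections between consecutive envelope lines give the roots: for adjacent envelope indices i < j the intersection is x = (a_i − a_j) / (j − i). Reading off the sorted break points: {0, 2}.
Verification: at each break x_0, at least two indices attain the minimum of min_i(a_i + i · x_0).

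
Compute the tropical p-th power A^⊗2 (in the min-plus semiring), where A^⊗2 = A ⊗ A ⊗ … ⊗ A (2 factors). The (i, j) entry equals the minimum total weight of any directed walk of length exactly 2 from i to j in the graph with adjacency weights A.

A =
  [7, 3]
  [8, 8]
A^⊗2 =
  [11, 10]
  [15, 11]

Each entry (A^⊗2)_ij equals the minimum over all length-2 walks i = v_0 → v_1 → … → v_2 = j of Σ_t A[v_t][v_{t+1}]. For example, for (i, j) = (0, 1) we minimise over 2 possible intermediate vertex sequences; the minimum is 10, attained along the walk 0 → 0 → 1.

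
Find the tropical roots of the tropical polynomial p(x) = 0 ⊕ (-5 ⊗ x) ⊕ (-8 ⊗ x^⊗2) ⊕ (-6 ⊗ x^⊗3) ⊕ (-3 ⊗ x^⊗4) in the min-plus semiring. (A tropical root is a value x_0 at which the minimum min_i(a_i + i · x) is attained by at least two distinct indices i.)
Roots: {-3, -2, 3, 5}

Each tropical root is a break point of the lower envelope of the lines y = a_i + i · x (there are 5 lines, with slopes 0, 1, ..., 4). Only the lines that attain the minimum somewhere contribute to roots; other lines are dominated. Here the surviving (envelope) indices are i = 4, i = 3, i = 2, i = 1, i = 0.
Intersections between consecutive envelope lines give the roots: for adjacent envelope indices i < j the intersection is x = (a_i − a_j) / (j − i). Reading off the sorted break points: {-3, -2, 3, 5}.
Verification: at each break x_0, at least two indices attain the minimum of min_i(a_i + i · x_0).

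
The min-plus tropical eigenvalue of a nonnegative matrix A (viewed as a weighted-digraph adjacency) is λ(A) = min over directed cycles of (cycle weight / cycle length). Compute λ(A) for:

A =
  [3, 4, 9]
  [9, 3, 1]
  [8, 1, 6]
λ(A) = 1

Enumerate directed cycles and compute their means (weight / length). Sample:
  cycle 0 → 0: weight = 3, length = 1, mean = 3/1 ≈ 3.000
  cycle 1 → 1: weight = 3, length = 1, mean = 3/1 ≈ 3.000
  cycle 2 → 2: weight = 6, length = 1, mean = 6/1 ≈ 6.000
  cycle 0 → 1 → 0: weight = 13, length = 2, mean = 13/2 ≈ 6.500
  cycle 0 → 2 → 0: weight = 17, length = 2, mean = 17/2 ≈ 8.500
  cycle 1 → 0 → 1: weight = 13, length = 2, mean = 13/2 ≈ 6.500
Minimum mean = 1.000, attained e.g. along the cycle 1 → 2 → 1 with weight 2 and length 2. So λ(A) = 2/2 = 1.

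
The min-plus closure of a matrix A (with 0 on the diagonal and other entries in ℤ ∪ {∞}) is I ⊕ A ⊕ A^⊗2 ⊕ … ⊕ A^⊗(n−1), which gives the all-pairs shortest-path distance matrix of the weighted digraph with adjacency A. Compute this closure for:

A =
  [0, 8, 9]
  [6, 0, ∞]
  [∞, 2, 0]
Closure =
  [0, 8, 9]
  [6, 0, 15]
  [8, 2, 0]

This is the Floyd-Warshall all-pairs shortest-path computation. For each intermediate vertex k = 0, 1, …, 2, update dist[i][j] ← min(dist[i][j], dist[i][k] + dist[k][j]). The final matrix gives, for each (i, j), the minimum total weight of any directed path from i to j (possibly empty when i = j).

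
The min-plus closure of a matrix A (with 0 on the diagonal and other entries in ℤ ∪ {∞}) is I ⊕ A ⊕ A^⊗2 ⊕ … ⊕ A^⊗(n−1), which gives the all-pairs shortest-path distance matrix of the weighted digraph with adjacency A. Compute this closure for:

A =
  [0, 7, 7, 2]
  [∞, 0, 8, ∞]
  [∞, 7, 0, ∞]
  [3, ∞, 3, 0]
Closure =
  [0, 7, 5, 2]
  [∞, 0, 8, ∞]
  [∞, 7, 0, ∞]
  [3, 10, 3, 0]

This is the Floyd-Warshall all-pairs shortest-path computation. For each intermediate vertex k = 0, 1, …, 3, update dist[i][j] ← min(dist[i][j], dist[i][k] + dist[k][j]). The final matrix gives, for each (i, j), the minimum total weight of any directed path from i to j (possibly empty when i = j).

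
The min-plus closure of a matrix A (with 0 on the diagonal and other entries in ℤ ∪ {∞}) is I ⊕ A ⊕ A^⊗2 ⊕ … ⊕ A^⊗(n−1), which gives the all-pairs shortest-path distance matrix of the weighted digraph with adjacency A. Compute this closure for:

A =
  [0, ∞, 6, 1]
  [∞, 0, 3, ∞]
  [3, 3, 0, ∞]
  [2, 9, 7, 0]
Closure =
  [0, 9, 6, 1]
  [6, 0, 3, 7]
  [3, 3, 0, 4]
  [2, 9, 7, 0]

This is the Floyd-Warshall all-pairs shortest-path computation. For each intermediate vertex k = 0, 1, …, 3, update dist[i][j] ← min(dist[i][j], dist[i][k] + dist[k][j]). The final matrix gives, for each (i, j), the minimum total weight of any directed path from i to j (possibly empty when i = j).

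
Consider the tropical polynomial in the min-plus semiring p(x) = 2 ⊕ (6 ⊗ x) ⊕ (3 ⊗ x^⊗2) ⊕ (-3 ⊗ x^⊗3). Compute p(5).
p(5) = 2

A tropical monomial a ⊗ x^⊗i evaluates to a + i · x. Evaluating each term at x = 5:
  Term 0 contributes 2 + 0 · 5 = 2
  Term 1 contributes 6 + 1 · 5 = 11
  Term 2 contributes 3 + 2 · 5 = 13
  Term 3 contributes -3 + 3 · 5 = 12
p(5) = ⊕ of these = min[2, 11, 13, 12] = 2.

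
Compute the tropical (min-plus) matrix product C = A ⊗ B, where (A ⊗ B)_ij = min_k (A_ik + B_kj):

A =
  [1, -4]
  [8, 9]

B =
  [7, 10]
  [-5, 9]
A ⊗ B =
  [-9, 5]
  [4, 18]

Apply the min-plus product entry-by-entry:
  C[0][0] = min over k of (A[0][0] + B[0][0] = 1 + 7 = 8, A[0][1] + B[1][0] = -4 + -5 = -9) = -9 (attained at k = 1)
  C[0][1] = min over k of (A[0][0] + B[0][1] = 1 + 10 = 11, A[0][1] + B[1][1] = -4 + 9 = 5) = 5 (attained at k = 1)
  C[1][0] = min over k of (A[1][0] + B[0][0] = 8 + 7 = 15, A[1][1] + B[1][0] = 9 + -5 = 4) = 4 (attained at k = 1)
  C[1][1] = min over k of (A[1][0] + B[0][1] = 8 + 10 = 18, A[1][1] + B[1][1] = 9 + 9 = 18) = 18 (attained at k = 0)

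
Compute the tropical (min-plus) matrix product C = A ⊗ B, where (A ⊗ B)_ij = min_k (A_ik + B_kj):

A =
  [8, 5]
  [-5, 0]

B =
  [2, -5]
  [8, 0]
A ⊗ B =
  [10, 3]
  [-3, -10]

Apply the min-plus product entry-by-entry:
  C[0][0] = min over k of (A[0][0] + B[0][0] = 8 + 2 = 10, A[0][1] + B[1][0] = 5 + 8 = 13) = 10 (attained at k = 0)
  C[0][1] = min over k of (A[0][0] + B[0][1] = 8 + -5 = 3, A[0][1] + B[1][1] = 5 + 0 = 5) = 3 (attained at k = 0)
  C[1][0] = min over k of (A[1][0] + B[0][0] = -5 + 2 = -3, A[1][1] + B[1][0] = 0 + 8 = 8) = -3 (attained at k = 0)
  C[1][1] = min over k of (A[1][0] + B[0][1] = -5 + -5 = -10, A[1][1] + B[1][1] = 0 + 0 = 0) = -10 (attained at k = 0)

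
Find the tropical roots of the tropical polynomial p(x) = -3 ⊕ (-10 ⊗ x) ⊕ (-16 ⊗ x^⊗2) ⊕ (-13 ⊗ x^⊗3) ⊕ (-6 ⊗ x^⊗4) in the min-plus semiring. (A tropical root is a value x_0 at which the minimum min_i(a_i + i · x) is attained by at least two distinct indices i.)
Roots: {-7, -3, 6, 7}

Each tropical root is a break point of the lower envelope of the lines y = a_i + i · x (there are 5 lines, with slopes 0, 1, ..., 4). Only the lines that attain the minimum somewhere contribute to roots; other lines are dominated. Here the surviving (envelope) indices are i = 4, i = 3, i = 2, i = 1, i = 0.
Intersections between consecutive envelope lines give the roots: for adjacent envelope indices i < j the intersection is x = (a_i − a_j) / (j − i). Reading off the sorted break points: {-7, -3, 6, 7}.
Verification: at each break x_0, at least two indices attain the minimum of min_i(a_i + i · x_0).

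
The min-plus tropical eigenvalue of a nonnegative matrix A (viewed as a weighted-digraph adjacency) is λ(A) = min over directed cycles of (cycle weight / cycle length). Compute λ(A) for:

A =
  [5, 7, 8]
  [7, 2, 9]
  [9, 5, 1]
λ(A) = 1

Enumerate directed cycles and compute their means (weight / length). Sample:
  cycle 0 → 0: weight = 5, length = 1, mean = 5/1 ≈ 5.000
  cycle 1 → 1: weight = 2, length = 1, mean = 2/1 ≈ 2.000
  cycle 2 → 2: weight = 1, length = 1, mean = 1/1 ≈ 1.000
  cycle 0 → 1 → 0: weight = 14, length = 2, mean = 14/2 ≈ 7.000
  cycle 0 → 2 → 0: weight = 17, length = 2, mean = 17/2 ≈ 8.500
  cycle 1 → 0 → 1: weight = 14, length = 2, mean = 14/2 ≈ 7.000
Minimum mean = 1.000, attained e.g. along the cycle 2 → 2 with weight 1 and length 1. So λ(A) = 1/1 = 1.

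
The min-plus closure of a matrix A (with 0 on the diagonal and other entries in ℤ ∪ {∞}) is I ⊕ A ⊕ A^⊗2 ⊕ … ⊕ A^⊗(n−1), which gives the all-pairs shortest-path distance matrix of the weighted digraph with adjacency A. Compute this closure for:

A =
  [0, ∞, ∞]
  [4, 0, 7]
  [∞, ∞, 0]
Closure =
  [0, ∞, ∞]
  [4, 0, 7]
  [∞, ∞, 0]

This is the Floyd-Warshall all-pairs shortest-path computation. For each intermediate vertex k = 0, 1, …, 2, update dist[i][j] ← min(dist[i][j], dist[i][k] + dist[k][j]). The final matrix gives, for each (i, j), the minimum total weight of any directed path from i to j (possibly empty when i = j).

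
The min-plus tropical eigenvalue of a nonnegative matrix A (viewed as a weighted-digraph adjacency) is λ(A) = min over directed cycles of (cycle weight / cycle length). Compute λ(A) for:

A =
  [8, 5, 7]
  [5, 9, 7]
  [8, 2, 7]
λ(A) = 9/2

Enumerate directed cycles and compute their means (weight / length). Sample:
  cycle 0 → 0: weight = 8, length = 1, mean = 8/1 ≈ 8.000
  cycle 1 → 1: weight = 9, length = 1, mean = 9/1 ≈ 9.000
  cycle 2 → 2: weight = 7, length = 1, mean = 7/1 ≈ 7.000
  cycle 0 → 1 → 0: weight = 10, length = 2, mean = 10/2 ≈ 5.000
  cycle 0 → 2 → 0: weight = 15, length = 2, mean = 15/2 ≈ 7.500
  cycle 1 → 0 → 1: weight = 10, length = 2, mean = 10/2 ≈ 5.000
Minimum mean = 4.500, attained e.g. along the cycle 1 → 2 → 1 with weight 9 and length 2. So λ(A) = 9/2 = 9/2.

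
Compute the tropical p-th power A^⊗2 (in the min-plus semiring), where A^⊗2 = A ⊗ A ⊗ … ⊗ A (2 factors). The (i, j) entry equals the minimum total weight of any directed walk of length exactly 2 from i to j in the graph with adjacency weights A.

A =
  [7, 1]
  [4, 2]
A^⊗2 =
  [5, 3]
  [6, 4]

Each entry (A^⊗2)_ij equals the minimum over all length-2 walks i = v_0 → v_1 → … → v_2 = j of Σ_t A[v_t][v_{t+1}]. For example, for (i, j) = (0, 1) we minimise over 2 possible intermediate vertex sequences; the minimum is 3, attained along the walk 0 → 1 → 1.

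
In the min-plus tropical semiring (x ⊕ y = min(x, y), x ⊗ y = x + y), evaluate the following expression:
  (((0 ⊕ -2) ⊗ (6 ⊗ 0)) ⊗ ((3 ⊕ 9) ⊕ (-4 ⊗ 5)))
(((0 ⊕ -2) ⊗ (6 ⊗ 0)) ⊗ ((3 ⊕ 9) ⊕ (-4 ⊗ 5))) = 5

Expand innermost to outermost. Recall ⊕ takes the minimum of its arguments and ⊗ takes their sum. Working out the expression (((0 ⊕ -2) ⊗ (6 ⊗ 0)) ⊗ ((3 ⊕ 9) ⊕ (-4 ⊗ 5))) gives 5.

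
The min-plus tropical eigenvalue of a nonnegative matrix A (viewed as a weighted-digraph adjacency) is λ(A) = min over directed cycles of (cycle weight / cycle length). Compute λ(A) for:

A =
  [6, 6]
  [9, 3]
λ(A) = 3

Enumerate directed cycles and compute their means (weight / length). Sample:
  cycle 0 → 0: weight = 6, length = 1, mean = 6/1 ≈ 6.000
  cycle 1 → 1: weight = 3, length = 1, mean = 3/1 ≈ 3.000
  cycle 0 → 1 → 0: weight = 15, length = 2, mean = 15/2 ≈ 7.500
  cycle 1 → 0 → 1: weight = 15, length = 2, mean = 15/2 ≈ 7.500
Minimum mean = 3.000, attained e.g. along the cycle 1 → 1 with weight 3 and length 1. So λ(A) = 3/1 = 3.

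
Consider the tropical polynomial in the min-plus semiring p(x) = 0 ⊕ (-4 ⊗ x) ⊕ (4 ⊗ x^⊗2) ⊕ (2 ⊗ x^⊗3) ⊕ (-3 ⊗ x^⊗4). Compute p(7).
p(7) = 0

A tropical monomial a ⊗ x^⊗i evaluates to a + i · x. Evaluating each term at x = 7:
  Term 0 contributes 0 + 0 · 7 = 0
  Term 1 contributes -4 + 1 · 7 = 3
  Term 2 contributes 4 + 2 · 7 = 18
  Term 3 contributes 2 + 3 · 7 = 23
  Term 4 contributes -3 + 4 · 7 = 25
p(7) = ⊕ of these = min[0, 3, 18, 23, 25] = 0.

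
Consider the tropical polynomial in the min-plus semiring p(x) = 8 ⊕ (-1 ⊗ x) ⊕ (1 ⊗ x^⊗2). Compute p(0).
p(0) = -1

A tropical monomial a ⊗ x^⊗i evaluates to a + i · x. Evaluating each term at x = 0:
  Term 0 contributes 8 + 0 · 0 = 8
  Term 1 contributes -1 + 1 · 0 = -1
  Term 2 contributes 1 + 2 · 0 = 1
p(0) = ⊕ of these = min[8, -1, 1] = -1.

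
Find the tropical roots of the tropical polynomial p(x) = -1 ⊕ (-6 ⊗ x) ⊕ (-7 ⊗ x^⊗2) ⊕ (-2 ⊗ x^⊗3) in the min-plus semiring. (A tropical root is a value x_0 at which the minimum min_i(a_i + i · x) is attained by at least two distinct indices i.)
Roots: {-5, 1, 5}

Each tropical root is a break point of the lower envelope of the lines y = a_i + i · x (there are 4 lines, with slopes 0, 1, ..., 3). Only the lines that attain the minimum somewhere contribute to roots; other lines are dominated. Here the surviving (envelope) indices are i = 3, i = 2, i = 1, i = 0.
Intersections between consecutive envelope lines give the roots: for adjacent envelope indices i < j the intersection is x = (a_i − a_j) / (j − i). Reading off the sorted break points: {-5, 1, 5}.
Verification: at each break x_0, at least two indices attain the minimum of min_i(a_i + i · x_0).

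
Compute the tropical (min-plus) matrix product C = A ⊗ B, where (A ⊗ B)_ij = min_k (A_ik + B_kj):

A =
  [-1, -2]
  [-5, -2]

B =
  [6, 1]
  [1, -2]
A ⊗ B =
  [-1, -4]
  [-1, -4]

Apply the min-plus product entry-by-entry:
  C[0][0] = min over k of (A[0][0] + B[0][0] = -1 + 6 = 5, A[0][1] + B[1][0] = -2 + 1 = -1) = -1 (attained at k = 1)
  C[0][1] = min over k of (A[0][0] + B[0][1] = -1 + 1 = 0, A[0][1] + B[1][1] = -2 + -2 = -4) = -4 (attained at k = 1)
  C[1][0] = min over k of (A[1][0] + B[0][0] = -5 + 6 = 1, A[1][1] + B[1][0] = -2 + 1 = -1) = -1 (attained at k = 1)
  C[1][1] = min over k of (A[1][0] + B[0][1] = -5 + 1 = -4, A[1][1] + B[1][1] = -2 + -2 = -4) = -4 (attained at k = 0)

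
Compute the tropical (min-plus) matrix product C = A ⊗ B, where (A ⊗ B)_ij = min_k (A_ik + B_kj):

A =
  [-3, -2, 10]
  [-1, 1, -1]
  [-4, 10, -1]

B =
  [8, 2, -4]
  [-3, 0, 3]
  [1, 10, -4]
A ⊗ B =
  [-5, -2, -7]
  [-2, 1, -5]
  [0, -2, -8]

Apply the min-plus product entry-by-entry:
  C[0][0] = min over k of (A[0][0] + B[0][0] = -3 + 8 = 5, A[0][1] + B[1][0] = -2 + -3 = -5, A[0][2] + B[2][0] = 10 + 1 = 11) = -5 (attained at k = 1)
  C[0][1] = min over k of (A[0][0] + B[0][1] = -3 + 2 = -1, A[0][1] + B[1][1] = -2 + 0 = -2, A[0][2] + B[2][1] = 10 + 10 = 20) = -2 (attained at k = 1)
  C[0][2] = min over k of (A[0][0] + B[0][2] = -3 + -4 = -7, A[0][1] + B[1][2] = -2 + 3 = 1, A[0][2] + B[2][2] = 10 + -4 = 6) = -7 (attained at k = 0)
  C[1][0] = min over k of (A[1][0] + B[0][0] = -1 + 8 = 7, A[1][1] + B[1][0] = 1 + -3 = -2, A[1][2] + B[2][0] = -1 + 1 = 0) = -2 (attained at k = 1)
  C[1][1] = min over k of (A[1][0] + B[0][1] = -1 + 2 = 1, A[1][1] + B[1][1] = 1 + 0 = 1, A[1][2] + B[2][1] = -1 + 10 = 9) = 1 (attained at k = 0)
  C[1][2] = min over k of (A[1][0] + B[0][2] = -1 + -4 = -5, A[1][1] + B[1][2] = 1 + 3 = 4, A[1][2] + B[2][2] = -1 + -4 = -5) = -5 (attained at k = 0)
  C[2][0] = min over k of (A[2][0] + B[0][0] = -4 + 8 = 4, A[2][1] + B[1][0] = 10 + -3 = 7, A[2][2] + B[2][0] = -1 + 1 = 0) = 0 (attained at k = 2)
  C[2][1] = min over k of (A[2][0] + B[0][1] = -4 + 2 = -2, A[2][1] + B[1][1] = 10 + 0 = 10, A[2][2] + B[2][1] = -1 + 10 = 9) = -2 (attained at k = 0)
  C[2][2] = min over k of (A[2][0] + B[0][2] = -4 + -4 = -8, A[2][1] + B[1][2] = 10 + 3 = 13, A[2][2] + B[2][2] = -1 + -4 = -5) = -8 (attained at k = 0)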